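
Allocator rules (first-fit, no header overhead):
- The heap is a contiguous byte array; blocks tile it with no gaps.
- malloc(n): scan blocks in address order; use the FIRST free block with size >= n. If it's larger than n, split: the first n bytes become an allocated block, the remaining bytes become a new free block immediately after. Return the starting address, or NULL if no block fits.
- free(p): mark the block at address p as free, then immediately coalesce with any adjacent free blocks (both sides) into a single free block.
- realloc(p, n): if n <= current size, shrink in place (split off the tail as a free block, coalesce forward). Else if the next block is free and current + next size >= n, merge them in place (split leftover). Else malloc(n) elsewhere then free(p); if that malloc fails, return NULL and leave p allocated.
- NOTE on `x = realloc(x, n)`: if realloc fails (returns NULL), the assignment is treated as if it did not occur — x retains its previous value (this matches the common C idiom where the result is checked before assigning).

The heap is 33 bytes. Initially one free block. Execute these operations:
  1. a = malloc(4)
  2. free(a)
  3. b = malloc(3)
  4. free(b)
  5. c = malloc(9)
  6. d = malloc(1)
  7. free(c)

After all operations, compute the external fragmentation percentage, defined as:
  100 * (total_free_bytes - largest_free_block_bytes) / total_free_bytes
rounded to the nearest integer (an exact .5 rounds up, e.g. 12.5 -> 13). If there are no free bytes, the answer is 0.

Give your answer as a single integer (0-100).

Op 1: a = malloc(4) -> a = 0; heap: [0-3 ALLOC][4-32 FREE]
Op 2: free(a) -> (freed a); heap: [0-32 FREE]
Op 3: b = malloc(3) -> b = 0; heap: [0-2 ALLOC][3-32 FREE]
Op 4: free(b) -> (freed b); heap: [0-32 FREE]
Op 5: c = malloc(9) -> c = 0; heap: [0-8 ALLOC][9-32 FREE]
Op 6: d = malloc(1) -> d = 9; heap: [0-8 ALLOC][9-9 ALLOC][10-32 FREE]
Op 7: free(c) -> (freed c); heap: [0-8 FREE][9-9 ALLOC][10-32 FREE]
Free blocks: [9 23] total_free=32 largest=23 -> 100*(32-23)/32 = 900/32 = 28.125 -> rounds to 28

Answer: 28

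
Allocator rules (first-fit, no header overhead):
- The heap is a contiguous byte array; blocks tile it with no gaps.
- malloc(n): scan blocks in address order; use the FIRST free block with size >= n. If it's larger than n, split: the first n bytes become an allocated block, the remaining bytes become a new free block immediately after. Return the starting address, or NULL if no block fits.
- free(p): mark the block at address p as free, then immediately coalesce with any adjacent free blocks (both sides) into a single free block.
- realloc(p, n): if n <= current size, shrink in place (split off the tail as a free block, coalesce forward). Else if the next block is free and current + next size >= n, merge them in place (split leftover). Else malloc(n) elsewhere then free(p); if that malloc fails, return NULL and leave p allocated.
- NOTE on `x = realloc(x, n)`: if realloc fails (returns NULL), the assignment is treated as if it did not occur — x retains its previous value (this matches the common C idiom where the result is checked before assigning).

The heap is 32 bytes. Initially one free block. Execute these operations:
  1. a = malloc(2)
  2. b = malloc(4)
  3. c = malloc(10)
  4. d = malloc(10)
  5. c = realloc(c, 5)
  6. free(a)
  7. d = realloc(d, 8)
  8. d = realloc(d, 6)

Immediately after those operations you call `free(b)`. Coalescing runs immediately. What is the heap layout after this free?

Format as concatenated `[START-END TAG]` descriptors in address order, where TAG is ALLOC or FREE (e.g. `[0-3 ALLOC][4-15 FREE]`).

Answer: [0-5 FREE][6-10 ALLOC][11-15 FREE][16-21 ALLOC][22-31 FREE]

Derivation:
Op 1: a = malloc(2) -> a = 0; heap: [0-1 ALLOC][2-31 FREE]
Op 2: b = malloc(4) -> b = 2; heap: [0-1 ALLOC][2-5 ALLOC][6-31 FREE]
Op 3: c = malloc(10) -> c = 6; heap: [0-1 ALLOC][2-5 ALLOC][6-15 ALLOC][16-31 FREE]
Op 4: d = malloc(10) -> d = 16; heap: [0-1 ALLOC][2-5 ALLOC][6-15 ALLOC][16-25 ALLOC][26-31 FREE]
Op 5: c = realloc(c, 5) -> c = 6; heap: [0-1 ALLOC][2-5 ALLOC][6-10 ALLOC][11-15 FREE][16-25 ALLOC][26-31 FREE]
Op 6: free(a) -> (freed a); heap: [0-1 FREE][2-5 ALLOC][6-10 ALLOC][11-15 FREE][16-25 ALLOC][26-31 FREE]
Op 7: d = realloc(d, 8) -> d = 16; heap: [0-1 FREE][2-5 ALLOC][6-10 ALLOC][11-15 FREE][16-23 ALLOC][24-31 FREE]
Op 8: d = realloc(d, 6) -> d = 16; heap: [0-1 FREE][2-5 ALLOC][6-10 ALLOC][11-15 FREE][16-21 ALLOC][22-31 FREE]
free(b): b = 2 -> block [2-5 ALLOC]; mark free, coalesce with adjacent free neighbors -> [0-5 FREE][6-10 ALLOC][11-15 FREE][16-21 ALLOC][22-31 FREE]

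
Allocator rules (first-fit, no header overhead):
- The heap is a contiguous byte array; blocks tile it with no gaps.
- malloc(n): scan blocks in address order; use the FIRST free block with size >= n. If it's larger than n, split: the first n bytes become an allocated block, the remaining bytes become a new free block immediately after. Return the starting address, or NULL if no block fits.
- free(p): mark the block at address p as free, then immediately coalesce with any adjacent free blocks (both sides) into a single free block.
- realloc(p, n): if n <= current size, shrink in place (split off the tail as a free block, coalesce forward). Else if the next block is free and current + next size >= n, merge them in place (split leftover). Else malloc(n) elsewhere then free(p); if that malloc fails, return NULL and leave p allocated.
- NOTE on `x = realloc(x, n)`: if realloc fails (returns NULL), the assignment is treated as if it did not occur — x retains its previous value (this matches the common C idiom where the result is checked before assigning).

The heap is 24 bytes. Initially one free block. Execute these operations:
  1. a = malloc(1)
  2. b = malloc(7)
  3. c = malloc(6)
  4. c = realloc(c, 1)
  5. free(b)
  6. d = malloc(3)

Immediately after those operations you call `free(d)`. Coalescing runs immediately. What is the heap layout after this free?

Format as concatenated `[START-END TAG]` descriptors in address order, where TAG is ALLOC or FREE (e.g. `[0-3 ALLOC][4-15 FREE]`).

Answer: [0-0 ALLOC][1-7 FREE][8-8 ALLOC][9-23 FREE]

Derivation:
Op 1: a = malloc(1) -> a = 0; heap: [0-0 ALLOC][1-23 FREE]
Op 2: b = malloc(7) -> b = 1; heap: [0-0 ALLOC][1-7 ALLOC][8-23 FREE]
Op 3: c = malloc(6) -> c = 8; heap: [0-0 ALLOC][1-7 ALLOC][8-13 ALLOC][14-23 FREE]
Op 4: c = realloc(c, 1) -> c = 8; heap: [0-0 ALLOC][1-7 ALLOC][8-8 ALLOC][9-23 FREE]
Op 5: free(b) -> (freed b); heap: [0-0 ALLOC][1-7 FREE][8-8 ALLOC][9-23 FREE]
Op 6: d = malloc(3) -> d = 1; heap: [0-0 ALLOC][1-3 ALLOC][4-7 FREE][8-8 ALLOC][9-23 FREE]
free(d): d = 1 -> block [1-3 ALLOC]; mark free, coalesce with adjacent free neighbors -> [0-0 ALLOC][1-7 FREE][8-8 ALLOC][9-23 FREE]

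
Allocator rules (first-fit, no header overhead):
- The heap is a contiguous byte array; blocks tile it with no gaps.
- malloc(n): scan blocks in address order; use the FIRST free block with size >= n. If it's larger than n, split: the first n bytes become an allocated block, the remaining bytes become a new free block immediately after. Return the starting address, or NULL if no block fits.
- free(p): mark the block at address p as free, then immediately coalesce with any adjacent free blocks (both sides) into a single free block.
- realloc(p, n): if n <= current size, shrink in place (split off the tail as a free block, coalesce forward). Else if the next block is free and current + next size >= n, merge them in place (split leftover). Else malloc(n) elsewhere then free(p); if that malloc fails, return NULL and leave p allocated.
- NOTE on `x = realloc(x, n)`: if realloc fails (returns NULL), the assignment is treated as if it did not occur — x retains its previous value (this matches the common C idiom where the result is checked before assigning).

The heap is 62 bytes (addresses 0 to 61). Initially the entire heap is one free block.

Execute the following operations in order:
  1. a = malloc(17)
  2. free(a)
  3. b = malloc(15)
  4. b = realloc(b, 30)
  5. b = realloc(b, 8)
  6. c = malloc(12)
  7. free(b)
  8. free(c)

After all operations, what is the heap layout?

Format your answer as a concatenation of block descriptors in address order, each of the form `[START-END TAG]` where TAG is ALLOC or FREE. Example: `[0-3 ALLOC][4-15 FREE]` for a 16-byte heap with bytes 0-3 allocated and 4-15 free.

Answer: [0-61 FREE]

Derivation:
Op 1: a = malloc(17) -> a = 0; heap: [0-16 ALLOC][17-61 FREE]
Op 2: free(a) -> (freed a); heap: [0-61 FREE]
Op 3: b = malloc(15) -> b = 0; heap: [0-14 ALLOC][15-61 FREE]
Op 4: b = realloc(b, 30) -> b = 0; heap: [0-29 ALLOC][30-61 FREE]
Op 5: b = realloc(b, 8) -> b = 0; heap: [0-7 ALLOC][8-61 FREE]
Op 6: c = malloc(12) -> c = 8; heap: [0-7 ALLOC][8-19 ALLOC][20-61 FREE]
Op 7: free(b) -> (freed b); heap: [0-7 FREE][8-19 ALLOC][20-61 FREE]
Op 8: free(c) -> (freed c); heap: [0-61 FREE]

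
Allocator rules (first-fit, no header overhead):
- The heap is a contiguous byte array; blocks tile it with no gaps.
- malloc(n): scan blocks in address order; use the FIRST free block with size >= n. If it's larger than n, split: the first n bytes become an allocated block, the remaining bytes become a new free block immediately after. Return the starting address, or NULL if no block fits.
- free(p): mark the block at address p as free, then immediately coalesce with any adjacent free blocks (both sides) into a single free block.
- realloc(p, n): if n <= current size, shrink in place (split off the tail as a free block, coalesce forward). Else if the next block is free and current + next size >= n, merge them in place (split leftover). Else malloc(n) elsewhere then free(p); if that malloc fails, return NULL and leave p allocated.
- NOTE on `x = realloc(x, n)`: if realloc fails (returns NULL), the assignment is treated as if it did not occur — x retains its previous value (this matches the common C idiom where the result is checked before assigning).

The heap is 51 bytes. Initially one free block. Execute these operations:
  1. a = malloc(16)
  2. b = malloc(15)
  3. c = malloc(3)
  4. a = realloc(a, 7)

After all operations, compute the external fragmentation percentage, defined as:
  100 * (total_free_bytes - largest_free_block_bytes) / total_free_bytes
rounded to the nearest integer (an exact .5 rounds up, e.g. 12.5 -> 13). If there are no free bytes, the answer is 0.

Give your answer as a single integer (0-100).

Answer: 35

Derivation:
Op 1: a = malloc(16) -> a = 0; heap: [0-15 ALLOC][16-50 FREE]
Op 2: b = malloc(15) -> b = 16; heap: [0-15 ALLOC][16-30 ALLOC][31-50 FREE]
Op 3: c = malloc(3) -> c = 31; heap: [0-15 ALLOC][16-30 ALLOC][31-33 ALLOC][34-50 FREE]
Op 4: a = realloc(a, 7) -> a = 0; heap: [0-6 ALLOC][7-15 FREE][16-30 ALLOC][31-33 ALLOC][34-50 FREE]
Free blocks: [9 17] total_free=26 largest=17 -> 100*(26-17)/26 = 900/26 ≈ 34.615 -> rounds to 35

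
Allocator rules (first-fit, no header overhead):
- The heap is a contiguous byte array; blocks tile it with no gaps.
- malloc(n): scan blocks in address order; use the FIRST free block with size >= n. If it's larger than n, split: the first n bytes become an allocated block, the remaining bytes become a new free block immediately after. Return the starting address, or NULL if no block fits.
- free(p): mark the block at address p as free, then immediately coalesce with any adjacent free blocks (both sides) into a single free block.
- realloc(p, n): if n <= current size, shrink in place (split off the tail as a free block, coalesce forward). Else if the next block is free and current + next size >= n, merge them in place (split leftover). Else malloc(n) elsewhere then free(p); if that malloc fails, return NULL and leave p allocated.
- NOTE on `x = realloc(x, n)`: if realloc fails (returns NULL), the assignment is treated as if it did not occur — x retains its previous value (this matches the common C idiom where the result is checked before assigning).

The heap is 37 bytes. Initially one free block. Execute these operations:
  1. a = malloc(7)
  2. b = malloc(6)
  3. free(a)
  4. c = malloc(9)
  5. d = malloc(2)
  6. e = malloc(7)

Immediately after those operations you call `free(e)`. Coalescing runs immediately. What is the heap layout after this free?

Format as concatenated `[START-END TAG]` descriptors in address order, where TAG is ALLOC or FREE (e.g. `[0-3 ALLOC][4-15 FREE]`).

Answer: [0-1 ALLOC][2-6 FREE][7-12 ALLOC][13-21 ALLOC][22-36 FREE]

Derivation:
Op 1: a = malloc(7) -> a = 0; heap: [0-6 ALLOC][7-36 FREE]
Op 2: b = malloc(6) -> b = 7; heap: [0-6 ALLOC][7-12 ALLOC][13-36 FREE]
Op 3: free(a) -> (freed a); heap: [0-6 FREE][7-12 ALLOC][13-36 FREE]
Op 4: c = malloc(9) -> c = 13; heap: [0-6 FREE][7-12 ALLOC][13-21 ALLOC][22-36 FREE]
Op 5: d = malloc(2) -> d = 0; heap: [0-1 ALLOC][2-6 FREE][7-12 ALLOC][13-21 ALLOC][22-36 FREE]
Op 6: e = malloc(7) -> e = 22; heap: [0-1 ALLOC][2-6 FREE][7-12 ALLOC][13-21 ALLOC][22-28 ALLOC][29-36 FREE]
free(e): e = 22 -> block [22-28 ALLOC]; mark free, coalesce with adjacent free neighbors -> [0-1 ALLOC][2-6 FREE][7-12 ALLOC][13-21 ALLOC][22-36 FREE]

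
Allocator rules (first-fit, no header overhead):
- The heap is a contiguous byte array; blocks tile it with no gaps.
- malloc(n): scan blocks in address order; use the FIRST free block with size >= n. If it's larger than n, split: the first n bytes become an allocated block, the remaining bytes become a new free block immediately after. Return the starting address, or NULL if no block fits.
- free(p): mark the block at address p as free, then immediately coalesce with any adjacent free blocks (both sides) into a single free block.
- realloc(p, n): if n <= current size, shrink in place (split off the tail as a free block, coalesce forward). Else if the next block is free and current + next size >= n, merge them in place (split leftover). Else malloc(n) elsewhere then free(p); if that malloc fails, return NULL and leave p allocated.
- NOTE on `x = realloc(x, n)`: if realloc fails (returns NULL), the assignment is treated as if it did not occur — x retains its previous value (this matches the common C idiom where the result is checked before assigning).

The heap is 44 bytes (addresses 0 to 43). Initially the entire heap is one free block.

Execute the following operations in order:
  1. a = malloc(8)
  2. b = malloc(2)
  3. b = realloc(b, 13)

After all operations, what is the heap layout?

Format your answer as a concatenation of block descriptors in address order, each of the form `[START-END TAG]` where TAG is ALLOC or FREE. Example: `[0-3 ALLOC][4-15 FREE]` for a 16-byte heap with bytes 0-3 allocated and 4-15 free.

Op 1: a = malloc(8) -> a = 0; heap: [0-7 ALLOC][8-43 FREE]
Op 2: b = malloc(2) -> b = 8; heap: [0-7 ALLOC][8-9 ALLOC][10-43 FREE]
Op 3: b = realloc(b, 13) -> b = 8; heap: [0-7 ALLOC][8-20 ALLOC][21-43 FREE]

Answer: [0-7 ALLOC][8-20 ALLOC][21-43 FREE]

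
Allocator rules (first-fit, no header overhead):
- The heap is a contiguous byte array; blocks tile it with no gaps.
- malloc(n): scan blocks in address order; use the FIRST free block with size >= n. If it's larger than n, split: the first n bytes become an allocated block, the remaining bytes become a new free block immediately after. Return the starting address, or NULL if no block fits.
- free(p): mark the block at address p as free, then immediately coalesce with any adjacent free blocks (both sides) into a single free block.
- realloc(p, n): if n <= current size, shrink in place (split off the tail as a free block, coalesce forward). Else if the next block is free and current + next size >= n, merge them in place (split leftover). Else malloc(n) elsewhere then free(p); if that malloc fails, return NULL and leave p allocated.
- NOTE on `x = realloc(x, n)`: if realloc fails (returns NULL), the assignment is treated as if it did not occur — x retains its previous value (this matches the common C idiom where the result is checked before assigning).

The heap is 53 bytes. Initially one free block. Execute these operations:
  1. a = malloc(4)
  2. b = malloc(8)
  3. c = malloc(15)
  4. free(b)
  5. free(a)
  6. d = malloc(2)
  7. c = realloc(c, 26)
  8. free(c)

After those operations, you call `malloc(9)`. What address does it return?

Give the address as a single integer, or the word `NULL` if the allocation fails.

Answer: 2

Derivation:
Op 1: a = malloc(4) -> a = 0; heap: [0-3 ALLOC][4-52 FREE]
Op 2: b = malloc(8) -> b = 4; heap: [0-3 ALLOC][4-11 ALLOC][12-52 FREE]
Op 3: c = malloc(15) -> c = 12; heap: [0-3 ALLOC][4-11 ALLOC][12-26 ALLOC][27-52 FREE]
Op 4: free(b) -> (freed b); heap: [0-3 ALLOC][4-11 FREE][12-26 ALLOC][27-52 FREE]
Op 5: free(a) -> (freed a); heap: [0-11 FREE][12-26 ALLOC][27-52 FREE]
Op 6: d = malloc(2) -> d = 0; heap: [0-1 ALLOC][2-11 FREE][12-26 ALLOC][27-52 FREE]
Op 7: c = realloc(c, 26) -> c = 12; heap: [0-1 ALLOC][2-11 FREE][12-37 ALLOC][38-52 FREE]
Op 8: free(c) -> (freed c); heap: [0-1 ALLOC][2-52 FREE]
malloc(9): first-fit scan over [0-1 ALLOC][2-52 FREE] -> 2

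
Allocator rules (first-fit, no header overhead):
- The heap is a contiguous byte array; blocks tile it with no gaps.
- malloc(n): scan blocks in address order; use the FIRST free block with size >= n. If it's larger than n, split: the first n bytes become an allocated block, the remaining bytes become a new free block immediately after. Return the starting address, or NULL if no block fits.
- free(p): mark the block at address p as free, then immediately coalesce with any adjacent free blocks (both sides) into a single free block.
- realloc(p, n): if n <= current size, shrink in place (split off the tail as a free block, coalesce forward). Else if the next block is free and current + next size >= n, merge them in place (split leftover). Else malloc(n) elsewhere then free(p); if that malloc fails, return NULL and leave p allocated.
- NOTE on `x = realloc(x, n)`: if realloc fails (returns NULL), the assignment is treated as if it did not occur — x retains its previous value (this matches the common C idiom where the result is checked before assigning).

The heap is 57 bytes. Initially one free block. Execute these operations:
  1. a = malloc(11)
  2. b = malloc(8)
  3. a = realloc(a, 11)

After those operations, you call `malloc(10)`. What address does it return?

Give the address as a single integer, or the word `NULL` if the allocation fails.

Answer: 19

Derivation:
Op 1: a = malloc(11) -> a = 0; heap: [0-10 ALLOC][11-56 FREE]
Op 2: b = malloc(8) -> b = 11; heap: [0-10 ALLOC][11-18 ALLOC][19-56 FREE]
Op 3: a = realloc(a, 11) -> a = 0; heap: [0-10 ALLOC][11-18 ALLOC][19-56 FREE]
malloc(10): first-fit scan over [0-10 ALLOC][11-18 ALLOC][19-56 FREE] -> 19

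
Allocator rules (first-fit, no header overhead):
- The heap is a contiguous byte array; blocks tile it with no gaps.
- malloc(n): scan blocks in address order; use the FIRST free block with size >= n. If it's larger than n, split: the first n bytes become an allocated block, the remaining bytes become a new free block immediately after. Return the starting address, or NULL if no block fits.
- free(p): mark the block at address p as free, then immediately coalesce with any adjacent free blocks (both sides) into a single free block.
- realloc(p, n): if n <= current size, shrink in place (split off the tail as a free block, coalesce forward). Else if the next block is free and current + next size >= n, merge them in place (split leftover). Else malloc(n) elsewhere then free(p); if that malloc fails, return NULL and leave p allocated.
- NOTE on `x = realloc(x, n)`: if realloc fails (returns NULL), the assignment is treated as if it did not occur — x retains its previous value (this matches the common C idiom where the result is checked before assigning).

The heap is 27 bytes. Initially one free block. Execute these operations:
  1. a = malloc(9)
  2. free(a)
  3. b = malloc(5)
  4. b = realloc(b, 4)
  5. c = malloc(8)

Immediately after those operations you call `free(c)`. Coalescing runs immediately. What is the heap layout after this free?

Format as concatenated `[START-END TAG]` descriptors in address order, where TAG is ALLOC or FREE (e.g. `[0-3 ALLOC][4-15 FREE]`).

Op 1: a = malloc(9) -> a = 0; heap: [0-8 ALLOC][9-26 FREE]
Op 2: free(a) -> (freed a); heap: [0-26 FREE]
Op 3: b = malloc(5) -> b = 0; heap: [0-4 ALLOC][5-26 FREE]
Op 4: b = realloc(b, 4) -> b = 0; heap: [0-3 ALLOC][4-26 FREE]
Op 5: c = malloc(8) -> c = 4; heap: [0-3 ALLOC][4-11 ALLOC][12-26 FREE]
free(c): c = 4 -> block [4-11 ALLOC]; mark free, coalesce with adjacent free neighbors -> [0-3 ALLOC][4-26 FREE]

Answer: [0-3 ALLOC][4-26 FREE]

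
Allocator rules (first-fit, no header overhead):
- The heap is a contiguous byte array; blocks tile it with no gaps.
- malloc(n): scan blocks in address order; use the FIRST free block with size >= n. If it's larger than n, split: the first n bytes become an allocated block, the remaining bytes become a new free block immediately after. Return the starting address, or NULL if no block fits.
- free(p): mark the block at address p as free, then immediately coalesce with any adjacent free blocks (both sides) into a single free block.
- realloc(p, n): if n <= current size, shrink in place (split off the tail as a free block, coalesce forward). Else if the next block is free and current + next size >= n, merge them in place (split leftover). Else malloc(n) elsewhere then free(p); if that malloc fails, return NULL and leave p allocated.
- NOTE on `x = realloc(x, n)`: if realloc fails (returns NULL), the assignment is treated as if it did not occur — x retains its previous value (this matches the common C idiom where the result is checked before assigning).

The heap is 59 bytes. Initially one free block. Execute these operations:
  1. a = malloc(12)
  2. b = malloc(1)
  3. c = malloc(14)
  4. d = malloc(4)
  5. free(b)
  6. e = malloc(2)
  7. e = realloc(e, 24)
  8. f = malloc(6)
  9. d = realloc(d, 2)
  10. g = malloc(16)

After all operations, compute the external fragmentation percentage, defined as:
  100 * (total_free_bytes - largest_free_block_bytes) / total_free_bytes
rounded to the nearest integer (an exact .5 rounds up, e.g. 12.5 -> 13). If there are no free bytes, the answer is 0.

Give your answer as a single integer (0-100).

Op 1: a = malloc(12) -> a = 0; heap: [0-11 ALLOC][12-58 FREE]
Op 2: b = malloc(1) -> b = 12; heap: [0-11 ALLOC][12-12 ALLOC][13-58 FREE]
Op 3: c = malloc(14) -> c = 13; heap: [0-11 ALLOC][12-12 ALLOC][13-26 ALLOC][27-58 FREE]
Op 4: d = malloc(4) -> d = 27; heap: [0-11 ALLOC][12-12 ALLOC][13-26 ALLOC][27-30 ALLOC][31-58 FREE]
Op 5: free(b) -> (freed b); heap: [0-11 ALLOC][12-12 FREE][13-26 ALLOC][27-30 ALLOC][31-58 FREE]
Op 6: e = malloc(2) -> e = 31; heap: [0-11 ALLOC][12-12 FREE][13-26 ALLOC][27-30 ALLOC][31-32 ALLOC][33-58 FREE]
Op 7: e = realloc(e, 24) -> e = 31; heap: [0-11 ALLOC][12-12 FREE][13-26 ALLOC][27-30 ALLOC][31-54 ALLOC][55-58 FREE]
Op 8: f = malloc(6) -> f = NULL; heap: [0-11 ALLOC][12-12 FREE][13-26 ALLOC][27-30 ALLOC][31-54 ALLOC][55-58 FREE]
Op 9: d = realloc(d, 2) -> d = 27; heap: [0-11 ALLOC][12-12 FREE][13-26 ALLOC][27-28 ALLOC][29-30 FREE][31-54 ALLOC][55-58 FREE]
Op 10: g = malloc(16) -> g = NULL; heap: [0-11 ALLOC][12-12 FREE][13-26 ALLOC][27-28 ALLOC][29-30 FREE][31-54 ALLOC][55-58 FREE]
Free blocks: [1 2 4] total_free=7 largest=4 -> 100*(7-4)/7 = 300/7 ≈ 42.857 -> rounds to 43

Answer: 43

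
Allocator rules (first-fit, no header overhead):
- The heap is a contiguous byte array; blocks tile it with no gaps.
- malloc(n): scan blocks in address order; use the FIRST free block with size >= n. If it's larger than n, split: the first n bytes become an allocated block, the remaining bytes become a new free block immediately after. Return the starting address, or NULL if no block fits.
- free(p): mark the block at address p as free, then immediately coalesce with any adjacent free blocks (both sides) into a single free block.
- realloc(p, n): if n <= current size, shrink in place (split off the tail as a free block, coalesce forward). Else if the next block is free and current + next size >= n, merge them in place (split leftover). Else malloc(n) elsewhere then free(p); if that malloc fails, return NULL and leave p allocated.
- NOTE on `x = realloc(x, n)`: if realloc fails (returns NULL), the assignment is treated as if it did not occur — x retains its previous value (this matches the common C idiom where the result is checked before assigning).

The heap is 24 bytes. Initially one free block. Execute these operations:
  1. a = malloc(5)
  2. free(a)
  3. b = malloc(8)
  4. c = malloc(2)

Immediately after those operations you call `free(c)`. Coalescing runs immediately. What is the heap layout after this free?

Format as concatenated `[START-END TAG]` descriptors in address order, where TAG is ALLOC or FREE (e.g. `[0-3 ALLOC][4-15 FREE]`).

Answer: [0-7 ALLOC][8-23 FREE]

Derivation:
Op 1: a = malloc(5) -> a = 0; heap: [0-4 ALLOC][5-23 FREE]
Op 2: free(a) -> (freed a); heap: [0-23 FREE]
Op 3: b = malloc(8) -> b = 0; heap: [0-7 ALLOC][8-23 FREE]
Op 4: c = malloc(2) -> c = 8; heap: [0-7 ALLOC][8-9 ALLOC][10-23 FREE]
free(c): c = 8 -> block [8-9 ALLOC]; mark free, coalesce with adjacent free neighbors -> [0-7 ALLOC][8-23 FREE]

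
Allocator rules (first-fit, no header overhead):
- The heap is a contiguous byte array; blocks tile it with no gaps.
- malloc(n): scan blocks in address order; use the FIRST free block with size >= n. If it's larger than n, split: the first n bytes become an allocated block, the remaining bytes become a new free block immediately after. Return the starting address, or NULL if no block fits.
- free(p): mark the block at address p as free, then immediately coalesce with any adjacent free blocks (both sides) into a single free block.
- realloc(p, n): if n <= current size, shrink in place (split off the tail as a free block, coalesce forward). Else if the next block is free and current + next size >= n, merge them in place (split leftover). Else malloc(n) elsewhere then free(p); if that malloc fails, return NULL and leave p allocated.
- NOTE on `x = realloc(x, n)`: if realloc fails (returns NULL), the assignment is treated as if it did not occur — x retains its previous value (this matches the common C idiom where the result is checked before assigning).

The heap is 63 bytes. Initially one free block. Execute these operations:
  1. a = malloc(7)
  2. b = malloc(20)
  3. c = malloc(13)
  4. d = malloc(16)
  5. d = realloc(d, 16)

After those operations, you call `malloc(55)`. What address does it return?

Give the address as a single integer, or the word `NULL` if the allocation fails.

Op 1: a = malloc(7) -> a = 0; heap: [0-6 ALLOC][7-62 FREE]
Op 2: b = malloc(20) -> b = 7; heap: [0-6 ALLOC][7-26 ALLOC][27-62 FREE]
Op 3: c = malloc(13) -> c = 27; heap: [0-6 ALLOC][7-26 ALLOC][27-39 ALLOC][40-62 FREE]
Op 4: d = malloc(16) -> d = 40; heap: [0-6 ALLOC][7-26 ALLOC][27-39 ALLOC][40-55 ALLOC][56-62 FREE]
Op 5: d = realloc(d, 16) -> d = 40; heap: [0-6 ALLOC][7-26 ALLOC][27-39 ALLOC][40-55 ALLOC][56-62 FREE]
malloc(55): first-fit scan over [0-6 ALLOC][7-26 ALLOC][27-39 ALLOC][40-55 ALLOC][56-62 FREE] -> NULL

Answer: NULL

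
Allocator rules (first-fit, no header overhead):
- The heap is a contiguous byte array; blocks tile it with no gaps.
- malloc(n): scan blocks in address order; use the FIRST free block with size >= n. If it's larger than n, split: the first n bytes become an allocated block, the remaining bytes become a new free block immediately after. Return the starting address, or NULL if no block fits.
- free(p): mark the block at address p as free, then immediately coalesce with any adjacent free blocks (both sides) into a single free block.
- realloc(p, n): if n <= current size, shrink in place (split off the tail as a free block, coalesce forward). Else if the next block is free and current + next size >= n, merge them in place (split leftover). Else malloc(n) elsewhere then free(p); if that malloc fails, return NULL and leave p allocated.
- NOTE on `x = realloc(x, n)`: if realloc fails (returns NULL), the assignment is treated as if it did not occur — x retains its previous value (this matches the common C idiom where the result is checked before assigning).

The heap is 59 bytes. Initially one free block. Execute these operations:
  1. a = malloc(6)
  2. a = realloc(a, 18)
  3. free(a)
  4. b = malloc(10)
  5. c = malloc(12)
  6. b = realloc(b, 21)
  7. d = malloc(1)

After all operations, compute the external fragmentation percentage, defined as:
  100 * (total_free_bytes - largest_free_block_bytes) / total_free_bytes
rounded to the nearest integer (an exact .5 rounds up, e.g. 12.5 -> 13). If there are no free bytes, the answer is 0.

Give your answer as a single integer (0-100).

Op 1: a = malloc(6) -> a = 0; heap: [0-5 ALLOC][6-58 FREE]
Op 2: a = realloc(a, 18) -> a = 0; heap: [0-17 ALLOC][18-58 FREE]
Op 3: free(a) -> (freed a); heap: [0-58 FREE]
Op 4: b = malloc(10) -> b = 0; heap: [0-9 ALLOC][10-58 FREE]
Op 5: c = malloc(12) -> c = 10; heap: [0-9 ALLOC][10-21 ALLOC][22-58 FREE]
Op 6: b = realloc(b, 21) -> b = 22; heap: [0-9 FREE][10-21 ALLOC][22-42 ALLOC][43-58 FREE]
Op 7: d = malloc(1) -> d = 0; heap: [0-0 ALLOC][1-9 FREE][10-21 ALLOC][22-42 ALLOC][43-58 FREE]
Free blocks: [9 16] total_free=25 largest=16 -> 100*(25-16)/25 = 900/25 = 36

Answer: 36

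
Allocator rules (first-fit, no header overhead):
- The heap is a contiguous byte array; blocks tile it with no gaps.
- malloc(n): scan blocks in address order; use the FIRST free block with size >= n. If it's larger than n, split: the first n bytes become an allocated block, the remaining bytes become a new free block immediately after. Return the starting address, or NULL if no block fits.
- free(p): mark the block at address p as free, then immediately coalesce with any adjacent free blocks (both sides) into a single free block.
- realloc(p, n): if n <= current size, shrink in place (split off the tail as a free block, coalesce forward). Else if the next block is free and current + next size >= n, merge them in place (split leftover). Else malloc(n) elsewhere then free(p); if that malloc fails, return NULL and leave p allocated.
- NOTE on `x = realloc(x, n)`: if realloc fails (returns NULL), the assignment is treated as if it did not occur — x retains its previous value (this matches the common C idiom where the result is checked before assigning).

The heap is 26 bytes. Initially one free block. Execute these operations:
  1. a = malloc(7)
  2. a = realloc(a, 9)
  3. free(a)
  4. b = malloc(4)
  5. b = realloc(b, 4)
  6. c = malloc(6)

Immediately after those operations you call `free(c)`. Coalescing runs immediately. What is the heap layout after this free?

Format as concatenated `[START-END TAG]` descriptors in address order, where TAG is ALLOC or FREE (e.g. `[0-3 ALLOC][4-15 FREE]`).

Answer: [0-3 ALLOC][4-25 FREE]

Derivation:
Op 1: a = malloc(7) -> a = 0; heap: [0-6 ALLOC][7-25 FREE]
Op 2: a = realloc(a, 9) -> a = 0; heap: [0-8 ALLOC][9-25 FREE]
Op 3: free(a) -> (freed a); heap: [0-25 FREE]
Op 4: b = malloc(4) -> b = 0; heap: [0-3 ALLOC][4-25 FREE]
Op 5: b = realloc(b, 4) -> b = 0; heap: [0-3 ALLOC][4-25 FREE]
Op 6: c = malloc(6) -> c = 4; heap: [0-3 ALLOC][4-9 ALLOC][10-25 FREE]
free(c): c = 4 -> block [4-9 ALLOC]; mark free, coalesce with adjacent free neighbors -> [0-3 ALLOC][4-25 FREE]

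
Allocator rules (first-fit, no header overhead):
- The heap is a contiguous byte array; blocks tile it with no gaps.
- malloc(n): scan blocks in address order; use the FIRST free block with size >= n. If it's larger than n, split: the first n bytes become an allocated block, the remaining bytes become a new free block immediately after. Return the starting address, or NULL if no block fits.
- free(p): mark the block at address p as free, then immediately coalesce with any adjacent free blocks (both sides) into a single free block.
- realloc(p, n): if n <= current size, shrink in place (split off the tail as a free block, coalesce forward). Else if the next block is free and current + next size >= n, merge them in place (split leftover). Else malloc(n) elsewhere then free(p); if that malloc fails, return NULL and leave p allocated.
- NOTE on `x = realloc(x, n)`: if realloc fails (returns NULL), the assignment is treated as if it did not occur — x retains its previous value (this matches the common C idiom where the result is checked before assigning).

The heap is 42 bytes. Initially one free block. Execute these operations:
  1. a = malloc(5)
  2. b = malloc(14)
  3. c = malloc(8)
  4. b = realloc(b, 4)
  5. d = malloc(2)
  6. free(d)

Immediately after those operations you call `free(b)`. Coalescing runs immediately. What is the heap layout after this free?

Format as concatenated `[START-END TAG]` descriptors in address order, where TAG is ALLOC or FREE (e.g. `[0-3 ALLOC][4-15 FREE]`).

Op 1: a = malloc(5) -> a = 0; heap: [0-4 ALLOC][5-41 FREE]
Op 2: b = malloc(14) -> b = 5; heap: [0-4 ALLOC][5-18 ALLOC][19-41 FREE]
Op 3: c = malloc(8) -> c = 19; heap: [0-4 ALLOC][5-18 ALLOC][19-26 ALLOC][27-41 FREE]
Op 4: b = realloc(b, 4) -> b = 5; heap: [0-4 ALLOC][5-8 ALLOC][9-18 FREE][19-26 ALLOC][27-41 FREE]
Op 5: d = malloc(2) -> d = 9; heap: [0-4 ALLOC][5-8 ALLOC][9-10 ALLOC][11-18 FREE][19-26 ALLOC][27-41 FREE]
Op 6: free(d) -> (freed d); heap: [0-4 ALLOC][5-8 ALLOC][9-18 FREE][19-26 ALLOC][27-41 FREE]
free(b): b = 5 -> block [5-8 ALLOC]; mark free, coalesce with adjacent free neighbors -> [0-4 ALLOC][5-18 FREE][19-26 ALLOC][27-41 FREE]

Answer: [0-4 ALLOC][5-18 FREE][19-26 ALLOC][27-41 FREE]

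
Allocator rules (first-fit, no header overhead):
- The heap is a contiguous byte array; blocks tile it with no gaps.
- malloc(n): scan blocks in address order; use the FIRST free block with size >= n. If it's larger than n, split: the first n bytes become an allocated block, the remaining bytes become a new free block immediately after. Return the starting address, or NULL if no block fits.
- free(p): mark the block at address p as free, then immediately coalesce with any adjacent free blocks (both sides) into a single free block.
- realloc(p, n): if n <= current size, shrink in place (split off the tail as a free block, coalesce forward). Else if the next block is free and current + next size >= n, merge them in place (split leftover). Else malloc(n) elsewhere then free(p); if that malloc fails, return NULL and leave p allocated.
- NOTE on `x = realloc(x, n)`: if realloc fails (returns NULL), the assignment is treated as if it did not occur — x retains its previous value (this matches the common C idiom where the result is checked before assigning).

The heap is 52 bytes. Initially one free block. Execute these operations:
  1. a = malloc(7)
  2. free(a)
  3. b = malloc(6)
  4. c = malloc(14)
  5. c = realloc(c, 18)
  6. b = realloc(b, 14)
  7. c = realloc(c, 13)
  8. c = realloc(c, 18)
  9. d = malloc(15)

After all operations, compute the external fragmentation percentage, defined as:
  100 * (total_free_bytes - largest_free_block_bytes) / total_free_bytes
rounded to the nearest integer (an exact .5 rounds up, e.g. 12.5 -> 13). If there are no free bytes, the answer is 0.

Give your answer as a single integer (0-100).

Answer: 30

Derivation:
Op 1: a = malloc(7) -> a = 0; heap: [0-6 ALLOC][7-51 FREE]
Op 2: free(a) -> (freed a); heap: [0-51 FREE]
Op 3: b = malloc(6) -> b = 0; heap: [0-5 ALLOC][6-51 FREE]
Op 4: c = malloc(14) -> c = 6; heap: [0-5 ALLOC][6-19 ALLOC][20-51 FREE]
Op 5: c = realloc(c, 18) -> c = 6; heap: [0-5 ALLOC][6-23 ALLOC][24-51 FREE]
Op 6: b = realloc(b, 14) -> b = 24; heap: [0-5 FREE][6-23 ALLOC][24-37 ALLOC][38-51 FREE]
Op 7: c = realloc(c, 13) -> c = 6; heap: [0-5 FREE][6-18 ALLOC][19-23 FREE][24-37 ALLOC][38-51 FREE]
Op 8: c = realloc(c, 18) -> c = 6; heap: [0-5 FREE][6-23 ALLOC][24-37 ALLOC][38-51 FREE]
Op 9: d = malloc(15) -> d = NULL; heap: [0-5 FREE][6-23 ALLOC][24-37 ALLOC][38-51 FREE]
Free blocks: [6 14] total_free=20 largest=14 -> 100*(20-14)/20 = 600/20 = 30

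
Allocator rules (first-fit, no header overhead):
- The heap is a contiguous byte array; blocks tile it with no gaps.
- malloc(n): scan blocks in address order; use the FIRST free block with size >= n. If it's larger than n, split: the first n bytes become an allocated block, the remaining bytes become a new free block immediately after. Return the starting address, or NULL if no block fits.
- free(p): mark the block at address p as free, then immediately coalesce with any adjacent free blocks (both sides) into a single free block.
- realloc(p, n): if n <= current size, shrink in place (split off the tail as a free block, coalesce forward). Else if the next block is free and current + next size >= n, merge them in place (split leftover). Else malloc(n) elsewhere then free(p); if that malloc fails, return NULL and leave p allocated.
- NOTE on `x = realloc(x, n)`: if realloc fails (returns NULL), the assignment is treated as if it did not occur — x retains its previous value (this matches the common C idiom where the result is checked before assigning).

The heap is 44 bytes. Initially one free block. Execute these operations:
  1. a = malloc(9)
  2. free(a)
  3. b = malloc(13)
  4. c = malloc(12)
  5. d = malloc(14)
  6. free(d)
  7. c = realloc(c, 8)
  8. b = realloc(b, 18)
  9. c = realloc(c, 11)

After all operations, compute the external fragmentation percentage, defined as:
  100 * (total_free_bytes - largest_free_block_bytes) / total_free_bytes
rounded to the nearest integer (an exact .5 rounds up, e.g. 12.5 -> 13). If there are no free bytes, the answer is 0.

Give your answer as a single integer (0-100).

Op 1: a = malloc(9) -> a = 0; heap: [0-8 ALLOC][9-43 FREE]
Op 2: free(a) -> (freed a); heap: [0-43 FREE]
Op 3: b = malloc(13) -> b = 0; heap: [0-12 ALLOC][13-43 FREE]
Op 4: c = malloc(12) -> c = 13; heap: [0-12 ALLOC][13-24 ALLOC][25-43 FREE]
Op 5: d = malloc(14) -> d = 25; heap: [0-12 ALLOC][13-24 ALLOC][25-38 ALLOC][39-43 FREE]
Op 6: free(d) -> (freed d); heap: [0-12 ALLOC][13-24 ALLOC][25-43 FREE]
Op 7: c = realloc(c, 8) -> c = 13; heap: [0-12 ALLOC][13-20 ALLOC][21-43 FREE]
Op 8: b = realloc(b, 18) -> b = 21; heap: [0-12 FREE][13-20 ALLOC][21-38 ALLOC][39-43 FREE]
Op 9: c = realloc(c, 11) -> c = 0; heap: [0-10 ALLOC][11-20 FREE][21-38 ALLOC][39-43 FREE]
Free blocks: [10 5] total_free=15 largest=10 -> 100*(15-10)/15 = 500/15 ≈ 33.333 -> rounds to 33

Answer: 33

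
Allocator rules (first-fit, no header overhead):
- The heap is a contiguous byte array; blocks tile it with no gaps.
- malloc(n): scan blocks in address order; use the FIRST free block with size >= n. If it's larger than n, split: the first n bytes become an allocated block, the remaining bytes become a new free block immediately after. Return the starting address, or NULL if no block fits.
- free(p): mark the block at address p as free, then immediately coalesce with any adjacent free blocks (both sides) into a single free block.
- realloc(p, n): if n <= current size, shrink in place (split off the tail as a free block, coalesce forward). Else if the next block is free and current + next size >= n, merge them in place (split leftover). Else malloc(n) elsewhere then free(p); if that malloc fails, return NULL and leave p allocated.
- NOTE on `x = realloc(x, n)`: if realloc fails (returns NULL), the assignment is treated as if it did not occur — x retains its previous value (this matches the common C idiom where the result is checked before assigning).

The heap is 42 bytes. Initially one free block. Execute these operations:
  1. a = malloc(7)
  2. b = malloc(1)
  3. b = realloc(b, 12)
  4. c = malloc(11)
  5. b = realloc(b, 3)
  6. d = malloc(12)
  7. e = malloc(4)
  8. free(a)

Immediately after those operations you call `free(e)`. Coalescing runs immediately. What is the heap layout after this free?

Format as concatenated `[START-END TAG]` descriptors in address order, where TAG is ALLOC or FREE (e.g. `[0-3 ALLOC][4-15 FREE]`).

Answer: [0-6 FREE][7-9 ALLOC][10-18 FREE][19-29 ALLOC][30-41 ALLOC]

Derivation:
Op 1: a = malloc(7) -> a = 0; heap: [0-6 ALLOC][7-41 FREE]
Op 2: b = malloc(1) -> b = 7; heap: [0-6 ALLOC][7-7 ALLOC][8-41 FREE]
Op 3: b = realloc(b, 12) -> b = 7; heap: [0-6 ALLOC][7-18 ALLOC][19-41 FREE]
Op 4: c = malloc(11) -> c = 19; heap: [0-6 ALLOC][7-18 ALLOC][19-29 ALLOC][30-41 FREE]
Op 5: b = realloc(b, 3) -> b = 7; heap: [0-6 ALLOC][7-9 ALLOC][10-18 FREE][19-29 ALLOC][30-41 FREE]
Op 6: d = malloc(12) -> d = 30; heap: [0-6 ALLOC][7-9 ALLOC][10-18 FREE][19-29 ALLOC][30-41 ALLOC]
Op 7: e = malloc(4) -> e = 10; heap: [0-6 ALLOC][7-9 ALLOC][10-13 ALLOC][14-18 FREE][19-29 ALLOC][30-41 ALLOC]
Op 8: free(a) -> (freed a); heap: [0-6 FREE][7-9 ALLOC][10-13 ALLOC][14-18 FREE][19-29 ALLOC][30-41 ALLOC]
free(e): e = 10 -> block [10-13 ALLOC]; mark free, coalesce with adjacent free neighbors -> [0-6 FREE][7-9 ALLOC][10-18 FREE][19-29 ALLOC][30-41 ALLOC]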